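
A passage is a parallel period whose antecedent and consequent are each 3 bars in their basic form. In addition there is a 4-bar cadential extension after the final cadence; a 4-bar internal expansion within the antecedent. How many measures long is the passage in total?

14 measures

Basic parallel period: 3 + 3 = 6 bars.
6 (basic form) + 4 (cadential extension) + 4 (internal expansion) = 14.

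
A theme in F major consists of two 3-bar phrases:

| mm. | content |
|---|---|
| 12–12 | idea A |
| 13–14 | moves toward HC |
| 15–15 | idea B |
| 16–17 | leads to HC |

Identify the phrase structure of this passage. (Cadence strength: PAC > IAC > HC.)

phrase group

The second phrase closes with a half cadence, which is not stronger than the first phrase's half cadence; without a weak→strong cadential pair there is no antecedent–consequent relationship, so this is a phrase group rather than a period.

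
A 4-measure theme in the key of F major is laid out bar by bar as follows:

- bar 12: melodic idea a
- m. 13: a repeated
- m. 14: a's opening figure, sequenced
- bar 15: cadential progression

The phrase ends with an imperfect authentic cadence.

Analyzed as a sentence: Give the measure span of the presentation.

The presentation of a sentence is the basic idea (measure 12) plus its repetition (measure 13); the presentation is therefore bars 12-13.

measures 12–13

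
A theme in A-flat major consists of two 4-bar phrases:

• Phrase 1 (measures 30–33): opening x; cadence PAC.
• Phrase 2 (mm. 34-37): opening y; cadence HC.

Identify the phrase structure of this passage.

The second phrase closes with a half cadence, which is not stronger than the first phrase's perfect authentic cadence; without a weak→strong cadential pair there is no antecedent–consequent relationship, so this is a phrase group rather than a period.

phrase group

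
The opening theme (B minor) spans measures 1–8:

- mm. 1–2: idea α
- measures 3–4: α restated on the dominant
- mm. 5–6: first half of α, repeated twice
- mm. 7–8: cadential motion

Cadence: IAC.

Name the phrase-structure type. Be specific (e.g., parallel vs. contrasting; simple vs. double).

Basic idea (mm. 1-2) + its repetition (mm. 3–4) form the presentation; fragmentation and cadence (measures 5–8) form the continuation — the 8-bar whole is a sentence.

sentence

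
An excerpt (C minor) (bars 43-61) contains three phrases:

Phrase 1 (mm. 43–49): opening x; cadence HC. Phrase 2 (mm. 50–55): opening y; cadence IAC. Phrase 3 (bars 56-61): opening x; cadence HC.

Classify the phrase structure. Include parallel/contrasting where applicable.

phrase group

The final phrase closes with a half cadence, which is not stronger than the preceding imperfect authentic cadence; the 3 phrases lack an overall antecedent–consequent design and so form a phrase group.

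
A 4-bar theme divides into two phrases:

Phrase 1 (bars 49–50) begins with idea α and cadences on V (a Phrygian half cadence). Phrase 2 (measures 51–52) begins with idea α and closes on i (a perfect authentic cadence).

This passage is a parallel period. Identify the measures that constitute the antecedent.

The antecedent is the phrase ending with the weaker cadence (Phrygian half cadence, phrase 1) and the consequent the one ending more conclusively (perfect authentic cadence, phrase 2); the antecedent is bars 49-50.

measures 49–50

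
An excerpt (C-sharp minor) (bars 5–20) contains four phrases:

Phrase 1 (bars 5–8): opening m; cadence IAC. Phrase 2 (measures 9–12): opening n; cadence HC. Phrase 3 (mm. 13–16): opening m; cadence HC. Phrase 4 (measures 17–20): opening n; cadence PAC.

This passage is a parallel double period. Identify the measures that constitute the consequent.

measures 13–20

In a double period the four phrases pair into a large antecedent (phrases 1–2, ending half cadence) and a large consequent (phrases 3–4, ending perfect authentic cadence). The consequent spans measures 13-20.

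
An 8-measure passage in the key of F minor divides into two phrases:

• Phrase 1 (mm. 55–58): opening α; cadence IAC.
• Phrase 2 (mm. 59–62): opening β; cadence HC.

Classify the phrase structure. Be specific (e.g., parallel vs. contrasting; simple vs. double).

The second phrase closes with a half cadence, which is not stronger than the first phrase's imperfect authentic cadence; without a weak→strong cadential pair there is no antecedent–consequent relationship, so this is a phrase group rather than a period.

phrase group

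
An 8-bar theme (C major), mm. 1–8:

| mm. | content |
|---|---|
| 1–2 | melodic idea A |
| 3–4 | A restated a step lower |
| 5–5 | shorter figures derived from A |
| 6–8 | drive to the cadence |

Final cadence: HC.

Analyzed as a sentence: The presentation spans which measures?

measures 1–4

The presentation of a sentence is the basic idea (mm. 1-2) plus its repetition (measures 3–4); the presentation is therefore mm. 1–4.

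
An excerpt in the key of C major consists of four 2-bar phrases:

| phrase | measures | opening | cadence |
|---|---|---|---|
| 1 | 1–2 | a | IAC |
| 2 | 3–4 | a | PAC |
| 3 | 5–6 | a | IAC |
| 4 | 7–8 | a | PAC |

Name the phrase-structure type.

repeated period

The cadence pattern IAC–PAC–IAC–PAC is weak–strong twice, and phrases 3–4 restate phrases 1–2: a period heard twice, not a double period (which would end weakly at phrase 2).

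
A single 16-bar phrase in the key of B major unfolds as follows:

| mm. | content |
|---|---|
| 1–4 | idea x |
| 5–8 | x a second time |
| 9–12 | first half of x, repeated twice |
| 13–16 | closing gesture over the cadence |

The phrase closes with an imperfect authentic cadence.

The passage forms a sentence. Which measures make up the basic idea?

The presentation of a sentence is the basic idea (measures 1-4) plus its repetition (mm. 5–8); the basic idea is therefore mm. 1–4.

measures 1–4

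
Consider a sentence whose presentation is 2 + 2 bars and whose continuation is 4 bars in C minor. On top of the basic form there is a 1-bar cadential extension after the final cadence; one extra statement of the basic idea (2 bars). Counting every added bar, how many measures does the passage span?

Basic sentence: 2 + 2 + 4 = 8 bars.
8 (basic form) + 1 (cadential extension) + 2 (extra statement) = 11.

11 measures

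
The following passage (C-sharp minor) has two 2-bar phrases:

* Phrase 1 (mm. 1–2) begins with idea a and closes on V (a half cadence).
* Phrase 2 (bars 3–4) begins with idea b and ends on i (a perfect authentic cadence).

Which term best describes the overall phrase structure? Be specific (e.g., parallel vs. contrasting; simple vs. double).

contrasting period

Phrase 1 ends with a half cadence (weaker) and phrase 2 with a perfect authentic cadence (stronger): antecedent + consequent = a period.
The two phrases open with different material (a / b), so the period is contrasting.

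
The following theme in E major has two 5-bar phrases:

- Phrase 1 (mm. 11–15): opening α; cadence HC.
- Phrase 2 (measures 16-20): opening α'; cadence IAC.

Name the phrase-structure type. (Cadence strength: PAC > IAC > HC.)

parallel period

Phrase 1 ends with a half cadence (weaker) and phrase 2 with an imperfect authentic cadence (stronger): antecedent + consequent = a period.
The two phrases open with the same material (α / α'), so the period is parallel.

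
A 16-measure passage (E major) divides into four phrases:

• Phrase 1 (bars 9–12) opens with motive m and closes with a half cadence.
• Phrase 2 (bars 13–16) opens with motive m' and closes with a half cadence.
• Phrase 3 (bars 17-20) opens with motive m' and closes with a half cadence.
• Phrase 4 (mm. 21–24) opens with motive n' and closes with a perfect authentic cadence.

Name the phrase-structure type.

Four phrases in two halves: the first half (mm. 9-16) ends with a half cadence, the second (bars 17–24) with a perfect authentic cadence — a large antecedent–consequent pair, i.e. a double period.
Phrase 3 begins with the same material as phrase 1, making it parallel.

parallel double period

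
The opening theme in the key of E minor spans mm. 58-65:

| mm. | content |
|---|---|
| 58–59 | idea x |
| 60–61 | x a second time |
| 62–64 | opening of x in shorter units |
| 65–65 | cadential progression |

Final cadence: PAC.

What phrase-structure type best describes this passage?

Basic idea (bars 58-59) + its repetition (measures 60-61) form the presentation; fragmentation and cadence (mm. 62–65) form the continuation — the 8-bar whole is a sentence.

sentence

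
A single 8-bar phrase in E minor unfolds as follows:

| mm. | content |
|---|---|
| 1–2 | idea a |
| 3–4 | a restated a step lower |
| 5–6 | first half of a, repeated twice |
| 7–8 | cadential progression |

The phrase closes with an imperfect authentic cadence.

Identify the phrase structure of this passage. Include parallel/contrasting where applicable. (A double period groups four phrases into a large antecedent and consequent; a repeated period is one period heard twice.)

Basic idea (mm. 1-2) + its repetition (measures 3-4) form the presentation; fragmentation and cadence (mm. 5–8) form the continuation — the 8-bar whole is a sentence.

sentence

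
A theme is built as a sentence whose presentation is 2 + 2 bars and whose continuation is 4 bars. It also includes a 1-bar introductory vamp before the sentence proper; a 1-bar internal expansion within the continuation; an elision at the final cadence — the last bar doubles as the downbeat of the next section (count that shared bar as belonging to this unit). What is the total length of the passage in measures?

10 measures

Basic sentence: 2 + 2 + 4 = 8 bars.
8 (basic form) + 1 (introduction) + 1 (internal expansion) = 10.
The elision shares a bar with the next section but does not change this unit's count.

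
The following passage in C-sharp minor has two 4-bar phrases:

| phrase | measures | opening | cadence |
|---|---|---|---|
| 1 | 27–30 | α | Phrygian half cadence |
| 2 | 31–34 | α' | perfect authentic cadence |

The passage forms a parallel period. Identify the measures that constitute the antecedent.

measures 27–30

The antecedent is the phrase ending with the weaker cadence (Phrygian half cadence, phrase 1) and the consequent the one ending more conclusively (perfect authentic cadence, phrase 2); the antecedent is mm. 27-30.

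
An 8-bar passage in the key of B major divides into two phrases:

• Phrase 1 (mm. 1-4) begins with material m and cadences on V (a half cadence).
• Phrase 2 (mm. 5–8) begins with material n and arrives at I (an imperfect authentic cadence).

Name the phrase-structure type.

contrasting period

Phrase 1 ends with a half cadence (weaker) and phrase 2 with an imperfect authentic cadence (stronger): antecedent + consequent = a period.
The two phrases open with different material (m / n), so the period is contrasting.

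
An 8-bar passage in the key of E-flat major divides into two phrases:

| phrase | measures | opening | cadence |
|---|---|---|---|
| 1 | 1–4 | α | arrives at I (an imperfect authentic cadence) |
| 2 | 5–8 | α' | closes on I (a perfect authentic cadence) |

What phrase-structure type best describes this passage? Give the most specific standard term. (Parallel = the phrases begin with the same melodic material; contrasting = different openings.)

parallel period

Phrase 1 ends with an imperfect authentic cadence (weaker) and phrase 2 with a perfect authentic cadence (stronger): antecedent + consequent = a period.
The two phrases open with the same material (α / α'), so the period is parallel.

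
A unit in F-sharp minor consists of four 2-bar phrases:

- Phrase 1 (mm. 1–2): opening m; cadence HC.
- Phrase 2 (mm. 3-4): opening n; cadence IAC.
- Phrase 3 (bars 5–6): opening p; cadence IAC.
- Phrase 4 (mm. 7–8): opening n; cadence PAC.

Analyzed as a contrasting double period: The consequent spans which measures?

measures 5–8

In a double period the four phrases pair into a large antecedent (phrases 1–2, ending imperfect authentic cadence) and a large consequent (phrases 3–4, ending perfect authentic cadence). The consequent spans mm. 5-8.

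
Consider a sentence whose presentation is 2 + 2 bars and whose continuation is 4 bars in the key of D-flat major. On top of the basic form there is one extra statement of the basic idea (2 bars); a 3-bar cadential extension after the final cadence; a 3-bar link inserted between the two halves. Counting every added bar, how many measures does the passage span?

16 measures

Basic sentence: 2 + 2 + 4 = 8 bars.
8 (basic form) + 2 (extra statement) + 3 (cadential extension) + 3 (link) = 16.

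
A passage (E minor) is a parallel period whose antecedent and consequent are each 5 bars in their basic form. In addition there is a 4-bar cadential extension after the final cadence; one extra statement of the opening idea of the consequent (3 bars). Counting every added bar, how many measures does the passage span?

17 measures

Basic parallel period: 5 + 5 = 10 bars.
10 (basic form) + 4 (cadential extension) + 3 (extra statement) = 17.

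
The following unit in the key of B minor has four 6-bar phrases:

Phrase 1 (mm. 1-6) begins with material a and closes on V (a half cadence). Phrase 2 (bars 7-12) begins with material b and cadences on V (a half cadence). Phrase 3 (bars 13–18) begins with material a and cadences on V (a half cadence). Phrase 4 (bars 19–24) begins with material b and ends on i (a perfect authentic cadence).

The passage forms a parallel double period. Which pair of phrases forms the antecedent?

In a double period the first pair of phrases (ending half cadence) is the large antecedent and the second pair (ending perfect authentic cadence) is the large consequent; the antecedent is phrases 1 and 2.

phrases 1 and 2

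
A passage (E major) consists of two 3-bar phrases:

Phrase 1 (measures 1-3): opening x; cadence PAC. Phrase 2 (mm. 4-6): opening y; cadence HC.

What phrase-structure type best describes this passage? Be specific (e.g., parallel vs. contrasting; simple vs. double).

phrase group

The second phrase closes with a half cadence, which is not stronger than the first phrase's perfect authentic cadence; without a weak→strong cadential pair there is no antecedent–consequent relationship, so this is a phrase group rather than a period.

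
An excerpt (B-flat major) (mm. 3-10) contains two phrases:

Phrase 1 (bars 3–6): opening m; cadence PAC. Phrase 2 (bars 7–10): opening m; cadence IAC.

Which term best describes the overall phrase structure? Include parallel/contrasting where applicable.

phrase group

The second phrase closes with an imperfect authentic cadence, which is not stronger than the first phrase's perfect authentic cadence; without a weak→strong cadential pair there is no antecedent–consequent relationship, so this is a phrase group rather than a period.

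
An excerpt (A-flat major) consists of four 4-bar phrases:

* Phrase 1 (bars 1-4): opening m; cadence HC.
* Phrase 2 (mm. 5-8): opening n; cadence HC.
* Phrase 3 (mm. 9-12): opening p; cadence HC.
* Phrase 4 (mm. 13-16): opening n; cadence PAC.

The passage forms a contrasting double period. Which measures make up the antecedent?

measures 1–8

In a double period the four phrases pair into a large antecedent (phrases 1–2, ending half cadence) and a large consequent (phrases 3–4, ending perfect authentic cadence). The antecedent spans mm. 1–8.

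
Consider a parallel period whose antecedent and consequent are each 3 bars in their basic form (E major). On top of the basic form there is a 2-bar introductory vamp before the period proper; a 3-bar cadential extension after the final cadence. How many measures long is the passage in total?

11 measures

Basic parallel period: 3 + 3 = 6 bars.
6 (basic form) + 2 (introduction) + 3 (cadential extension) = 11.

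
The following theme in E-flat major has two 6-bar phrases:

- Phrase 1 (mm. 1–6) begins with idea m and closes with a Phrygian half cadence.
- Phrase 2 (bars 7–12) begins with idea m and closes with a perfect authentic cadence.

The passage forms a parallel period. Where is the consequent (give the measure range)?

The antecedent is the phrase ending with the weaker cadence (Phrygian half cadence, phrase 1) and the consequent the one ending more conclusively (perfect authentic cadence, phrase 2); the consequent is measures 7–12.

measures 7–12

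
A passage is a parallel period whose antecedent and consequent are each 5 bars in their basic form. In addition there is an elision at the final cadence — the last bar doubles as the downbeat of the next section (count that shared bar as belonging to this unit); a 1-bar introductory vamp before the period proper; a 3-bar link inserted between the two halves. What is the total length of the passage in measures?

Basic parallel period: 5 + 5 = 10 bars.
10 (basic form) + 1 (introduction) + 3 (link) = 14.
The elision shares a bar with the next section but does not change this unit's count.

14 measures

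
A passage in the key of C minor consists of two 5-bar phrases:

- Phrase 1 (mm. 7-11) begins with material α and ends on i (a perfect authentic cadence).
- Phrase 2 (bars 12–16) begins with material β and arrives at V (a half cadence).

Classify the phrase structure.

phrase group

The second phrase closes with a half cadence, which is not stronger than the first phrase's perfect authentic cadence; without a weak→strong cadential pair there is no antecedent–consequent relationship, so this is a phrase group rather than a period.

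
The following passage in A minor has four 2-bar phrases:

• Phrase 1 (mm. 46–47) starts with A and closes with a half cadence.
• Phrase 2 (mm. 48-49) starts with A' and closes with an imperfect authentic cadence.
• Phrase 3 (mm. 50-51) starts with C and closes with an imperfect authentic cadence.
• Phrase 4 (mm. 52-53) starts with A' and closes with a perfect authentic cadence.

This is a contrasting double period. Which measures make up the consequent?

measures 50–53

In a double period the first pair of phrases (ending imperfect authentic cadence) is the large antecedent and the second pair (ending perfect authentic cadence) is the large consequent; the consequent is measures 50–53.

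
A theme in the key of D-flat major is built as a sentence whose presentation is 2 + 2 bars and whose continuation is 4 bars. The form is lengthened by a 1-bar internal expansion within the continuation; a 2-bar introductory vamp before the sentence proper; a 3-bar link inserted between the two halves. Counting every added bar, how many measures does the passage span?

14 measures

Basic sentence: 2 + 2 + 4 = 8 bars.
8 (basic form) + 1 (internal expansion) + 2 (introduction) + 3 (link) = 14.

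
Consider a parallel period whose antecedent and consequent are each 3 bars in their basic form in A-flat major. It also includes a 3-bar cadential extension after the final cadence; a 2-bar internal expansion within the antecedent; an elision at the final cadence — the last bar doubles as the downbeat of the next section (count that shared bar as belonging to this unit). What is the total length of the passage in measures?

11 measures

Basic parallel period: 3 + 3 = 6 bars.
6 (basic form) + 3 (cadential extension) + 2 (internal expansion) = 11.
The elision shares a bar with the next section but does not change this unit's count.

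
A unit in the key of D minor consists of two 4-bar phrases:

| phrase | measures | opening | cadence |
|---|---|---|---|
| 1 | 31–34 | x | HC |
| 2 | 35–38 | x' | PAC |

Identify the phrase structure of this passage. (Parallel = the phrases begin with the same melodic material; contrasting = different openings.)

Phrase 1 ends with a half cadence (weaker) and phrase 2 with a perfect authentic cadence (stronger): antecedent + consequent = a period.
The two phrases open with the same material (x / x'), so the period is parallel.

parallel period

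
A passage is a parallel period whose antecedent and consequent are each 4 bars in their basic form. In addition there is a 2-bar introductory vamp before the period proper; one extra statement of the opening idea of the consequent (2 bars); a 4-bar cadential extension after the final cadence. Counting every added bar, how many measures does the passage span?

16 measures

Basic parallel period: 4 + 4 = 8 bars.
8 (basic form) + 2 (introduction) + 2 (extra statement) + 4 (cadential extension) = 16.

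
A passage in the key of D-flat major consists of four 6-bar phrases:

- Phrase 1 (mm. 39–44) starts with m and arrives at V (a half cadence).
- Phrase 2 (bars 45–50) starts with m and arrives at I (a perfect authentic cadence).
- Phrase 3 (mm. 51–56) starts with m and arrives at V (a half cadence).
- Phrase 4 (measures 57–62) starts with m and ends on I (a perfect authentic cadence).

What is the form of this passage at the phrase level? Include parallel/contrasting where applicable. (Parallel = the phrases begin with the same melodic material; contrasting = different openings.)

repeated period

The cadence pattern HC–PAC–HC–PAC is weak–strong twice, and phrases 3–4 restate phrases 1–2: a period heard twice, not a double period (which would end weakly at phrase 2).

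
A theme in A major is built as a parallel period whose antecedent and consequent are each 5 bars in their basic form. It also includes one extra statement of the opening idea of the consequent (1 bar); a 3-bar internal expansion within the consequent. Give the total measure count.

Basic parallel period: 5 + 5 = 10 bars.
10 (basic form) + 1 (extra statement) + 3 (internal expansion) = 14.

14 measures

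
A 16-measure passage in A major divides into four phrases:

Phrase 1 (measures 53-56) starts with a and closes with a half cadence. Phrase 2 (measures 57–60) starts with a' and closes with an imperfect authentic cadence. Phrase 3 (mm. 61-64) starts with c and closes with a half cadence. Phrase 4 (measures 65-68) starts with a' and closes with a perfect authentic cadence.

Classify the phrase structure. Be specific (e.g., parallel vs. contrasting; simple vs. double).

Four phrases in two halves: the first half (mm. 53–60) ends with an imperfect authentic cadence, the second (bars 61–68) with a perfect authentic cadence — a large antecedent–consequent pair, i.e. a double period.
Phrase 3 begins with different material from phrase 1, making it contrasting.

contrasting double period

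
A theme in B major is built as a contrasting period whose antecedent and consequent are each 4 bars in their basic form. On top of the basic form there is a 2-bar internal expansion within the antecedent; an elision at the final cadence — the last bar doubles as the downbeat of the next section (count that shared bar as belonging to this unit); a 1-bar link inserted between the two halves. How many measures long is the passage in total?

11 measures

Basic contrasting period: 4 + 4 = 8 bars.
8 (basic form) + 2 (internal expansion) + 1 (link) = 11.
The elision shares a bar with the next section but does not change this unit's count.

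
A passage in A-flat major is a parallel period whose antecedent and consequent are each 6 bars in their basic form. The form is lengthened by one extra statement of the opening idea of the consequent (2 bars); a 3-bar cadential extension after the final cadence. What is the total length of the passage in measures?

17 measures

Basic parallel period: 6 + 6 = 12 bars.
12 (basic form) + 2 (extra statement) + 3 (cadential extension) = 17.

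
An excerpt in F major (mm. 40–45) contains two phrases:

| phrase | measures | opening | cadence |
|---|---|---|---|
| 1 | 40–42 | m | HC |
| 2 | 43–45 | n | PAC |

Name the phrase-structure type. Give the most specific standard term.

Phrase 1 ends with a half cadence (weaker) and phrase 2 with a perfect authentic cadence (stronger): antecedent + consequent = a period.
The two phrases open with different material (m / n), so the period is contrasting.

contrasting period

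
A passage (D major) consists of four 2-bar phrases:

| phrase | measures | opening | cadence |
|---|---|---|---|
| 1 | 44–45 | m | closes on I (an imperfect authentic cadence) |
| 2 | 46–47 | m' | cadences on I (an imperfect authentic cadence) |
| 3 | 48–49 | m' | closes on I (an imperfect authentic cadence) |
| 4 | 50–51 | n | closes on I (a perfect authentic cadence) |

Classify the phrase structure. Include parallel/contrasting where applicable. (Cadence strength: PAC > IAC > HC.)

Four phrases in two halves: the first half (mm. 44–47) ends with an imperfect authentic cadence, the second (bars 48–51) with a perfect authentic cadence — a large antecedent–consequent pair, i.e. a double period.
Phrase 3 begins with the same material as phrase 1, making it parallel.

parallel double period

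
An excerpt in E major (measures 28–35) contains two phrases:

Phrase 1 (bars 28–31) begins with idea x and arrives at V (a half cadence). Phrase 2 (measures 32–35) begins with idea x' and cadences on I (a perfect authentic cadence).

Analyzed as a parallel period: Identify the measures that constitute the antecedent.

measures 28–31

The antecedent is the phrase ending with the weaker cadence (half cadence, phrase 1) and the consequent the one ending more conclusively (perfect authentic cadence, phrase 2); the antecedent is measures 28–31.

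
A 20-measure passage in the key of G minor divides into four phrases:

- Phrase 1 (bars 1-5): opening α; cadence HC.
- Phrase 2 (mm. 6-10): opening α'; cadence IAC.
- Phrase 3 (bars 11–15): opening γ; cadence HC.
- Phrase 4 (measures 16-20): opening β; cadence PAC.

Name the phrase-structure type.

Four phrases in two halves: the first half (measures 1-10) ends with an imperfect authentic cadence, the second (measures 11-20) with a perfect authentic cadence — a large antecedent–consequent pair, i.e. a double period.
Phrase 3 begins with different material from phrase 1, making it contrasting.

contrasting double period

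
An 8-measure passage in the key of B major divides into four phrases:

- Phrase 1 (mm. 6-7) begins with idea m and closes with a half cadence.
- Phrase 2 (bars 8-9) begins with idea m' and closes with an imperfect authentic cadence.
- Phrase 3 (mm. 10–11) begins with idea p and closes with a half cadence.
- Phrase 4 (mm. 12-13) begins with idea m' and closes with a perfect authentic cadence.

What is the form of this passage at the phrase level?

contrasting double period

Four phrases in two halves: the first half (mm. 6-9) ends with an imperfect authentic cadence, the second (measures 10-13) with a perfect authentic cadence — a large antecedent–consequent pair, i.e. a double period.
Phrase 3 begins with different material from phrase 1, making it contrasting.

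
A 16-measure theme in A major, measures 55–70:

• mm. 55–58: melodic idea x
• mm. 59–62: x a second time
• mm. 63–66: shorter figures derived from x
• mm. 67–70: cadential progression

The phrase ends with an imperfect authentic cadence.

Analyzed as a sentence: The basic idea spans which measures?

The presentation of a sentence is the basic idea (mm. 55-58) plus its repetition (mm. 59-62); the basic idea is therefore mm. 55–58.

measures 55–58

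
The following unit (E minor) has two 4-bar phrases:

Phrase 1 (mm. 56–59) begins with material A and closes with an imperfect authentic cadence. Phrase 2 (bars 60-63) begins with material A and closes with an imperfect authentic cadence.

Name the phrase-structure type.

repeated phrase

Both phrases have the same opening (A) and the same cadence (imperfect authentic cadence): the second is a restatement, not a consequent, so this is a repeated phrase rather than a period.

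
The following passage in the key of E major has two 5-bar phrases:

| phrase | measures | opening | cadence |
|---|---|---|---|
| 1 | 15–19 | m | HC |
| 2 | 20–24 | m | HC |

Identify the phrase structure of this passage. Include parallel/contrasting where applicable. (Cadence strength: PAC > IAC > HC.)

repeated phrase

Both phrases have the same opening (m) and the same cadence (half cadence): the second is a restatement, not a consequent, so this is a repeated phrase rather than a period.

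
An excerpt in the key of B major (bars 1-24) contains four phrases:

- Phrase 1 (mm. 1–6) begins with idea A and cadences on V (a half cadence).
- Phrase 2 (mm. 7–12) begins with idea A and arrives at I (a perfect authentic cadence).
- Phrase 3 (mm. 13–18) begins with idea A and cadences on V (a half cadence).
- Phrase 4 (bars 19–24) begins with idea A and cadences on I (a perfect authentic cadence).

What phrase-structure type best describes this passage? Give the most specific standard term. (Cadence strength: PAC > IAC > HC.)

repeated period

The cadence pattern HC–PAC–HC–PAC is weak–strong twice, and phrases 3–4 restate phrases 1–2: a period heard twice, not a double period (which would end weakly at phrase 2).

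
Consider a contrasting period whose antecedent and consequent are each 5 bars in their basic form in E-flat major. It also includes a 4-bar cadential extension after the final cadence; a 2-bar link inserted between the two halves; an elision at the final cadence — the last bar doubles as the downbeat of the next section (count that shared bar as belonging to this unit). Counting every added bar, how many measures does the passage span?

Basic contrasting period: 5 + 5 = 10 bars.
10 (basic form) + 4 (cadential extension) + 2 (link) = 16.
The elision shares a bar with the next section but does not change this unit's count.

16 measures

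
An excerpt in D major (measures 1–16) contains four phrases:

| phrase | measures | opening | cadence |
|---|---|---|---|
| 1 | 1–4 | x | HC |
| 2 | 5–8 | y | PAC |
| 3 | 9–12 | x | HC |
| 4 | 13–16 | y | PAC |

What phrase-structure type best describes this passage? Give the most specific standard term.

The cadence pattern HC–PAC–HC–PAC is weak–strong twice, and phrases 3–4 restate phrases 1–2: a period heard twice, not a double period (which would end weakly at phrase 2).

repeated period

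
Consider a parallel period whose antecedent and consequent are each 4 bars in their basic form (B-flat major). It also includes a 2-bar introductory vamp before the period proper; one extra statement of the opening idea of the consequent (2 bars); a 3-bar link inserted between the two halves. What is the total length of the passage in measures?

Basic parallel period: 4 + 4 = 8 bars.
8 (basic form) + 2 (introduction) + 2 (extra statement) + 3 (link) = 15.

15 measures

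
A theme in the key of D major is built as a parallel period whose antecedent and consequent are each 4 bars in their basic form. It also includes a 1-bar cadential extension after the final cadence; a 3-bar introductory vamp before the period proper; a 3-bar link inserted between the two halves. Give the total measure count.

15 measures

Basic parallel period: 4 + 4 = 8 bars.
8 (basic form) + 1 (cadential extension) + 3 (introduction) + 3 (link) = 15.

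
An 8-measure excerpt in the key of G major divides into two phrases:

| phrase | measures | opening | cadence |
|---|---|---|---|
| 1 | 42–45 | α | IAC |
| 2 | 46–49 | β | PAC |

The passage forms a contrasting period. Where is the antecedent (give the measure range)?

measures 42–45

The antecedent is the phrase ending with the weaker cadence (imperfect authentic cadence, phrase 1) and the consequent the one ending more conclusively (perfect authentic cadence, phrase 2); the antecedent is mm. 42-45.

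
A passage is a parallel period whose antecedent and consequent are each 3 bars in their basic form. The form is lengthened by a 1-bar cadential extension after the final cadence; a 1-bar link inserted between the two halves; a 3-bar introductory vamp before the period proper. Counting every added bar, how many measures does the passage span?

Basic parallel period: 3 + 3 = 6 bars.
6 (basic form) + 1 (cadential extension) + 1 (link) + 3 (introduction) = 11.

11 measures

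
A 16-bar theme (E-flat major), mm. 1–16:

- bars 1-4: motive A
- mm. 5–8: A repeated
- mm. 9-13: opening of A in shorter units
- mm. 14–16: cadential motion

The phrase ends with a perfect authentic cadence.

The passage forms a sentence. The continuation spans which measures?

measures 9–16

After the presentation (mm. 1-8), the continuation covers the fragmentation through the cadence: mm. 9-16.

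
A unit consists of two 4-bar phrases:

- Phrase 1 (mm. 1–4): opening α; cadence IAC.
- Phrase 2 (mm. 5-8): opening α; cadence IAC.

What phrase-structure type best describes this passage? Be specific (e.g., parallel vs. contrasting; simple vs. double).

repeated phrase

Both phrases have the same opening (α) and the same cadence (imperfect authentic cadence): the second is a restatement, not a consequent, so this is a repeated phrase rather than a period.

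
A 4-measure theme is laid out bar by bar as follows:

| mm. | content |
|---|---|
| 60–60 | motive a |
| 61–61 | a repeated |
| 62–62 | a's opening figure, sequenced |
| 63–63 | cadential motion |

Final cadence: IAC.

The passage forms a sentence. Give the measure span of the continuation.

After the presentation (bars 60–61), the continuation covers the fragmentation through the cadence: measures 62-63.

measures 62–63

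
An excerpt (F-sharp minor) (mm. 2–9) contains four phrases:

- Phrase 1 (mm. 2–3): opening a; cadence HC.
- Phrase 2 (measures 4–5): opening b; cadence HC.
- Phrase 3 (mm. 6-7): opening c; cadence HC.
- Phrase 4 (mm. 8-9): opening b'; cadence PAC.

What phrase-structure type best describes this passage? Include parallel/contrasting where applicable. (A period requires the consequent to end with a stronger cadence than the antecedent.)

contrasting double period

Four phrases in two halves: the first half (mm. 2–5) ends with a half cadence, the second (measures 6–9) with a perfect authentic cadence — a large antecedent–consequent pair, i.e. a double period.
Phrase 3 begins with different material from phrase 1, making it contrasting.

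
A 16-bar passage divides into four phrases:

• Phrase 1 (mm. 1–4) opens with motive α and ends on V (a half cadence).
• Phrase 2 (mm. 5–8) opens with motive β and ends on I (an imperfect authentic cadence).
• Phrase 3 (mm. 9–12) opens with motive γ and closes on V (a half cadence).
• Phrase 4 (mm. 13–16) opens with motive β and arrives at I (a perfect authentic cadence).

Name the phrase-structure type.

contrasting double period

Four phrases in two halves: the first half (bars 1-8) ends with an imperfect authentic cadence, the second (measures 9–16) with a perfect authentic cadence — a large antecedent–consequent pair, i.e. a double period.
Phrase 3 begins with different material from phrase 1, making it contrasting.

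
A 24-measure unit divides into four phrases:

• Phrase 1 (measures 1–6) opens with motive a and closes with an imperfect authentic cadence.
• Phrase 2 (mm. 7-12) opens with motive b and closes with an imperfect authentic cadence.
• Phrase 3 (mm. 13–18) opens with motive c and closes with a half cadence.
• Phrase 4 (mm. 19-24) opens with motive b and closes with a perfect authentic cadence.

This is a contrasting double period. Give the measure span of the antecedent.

measures 1–12

In a double period the first pair of phrases (ending imperfect authentic cadence) is the large antecedent and the second pair (ending perfect authentic cadence) is the large consequent; the antecedent is measures 1–12.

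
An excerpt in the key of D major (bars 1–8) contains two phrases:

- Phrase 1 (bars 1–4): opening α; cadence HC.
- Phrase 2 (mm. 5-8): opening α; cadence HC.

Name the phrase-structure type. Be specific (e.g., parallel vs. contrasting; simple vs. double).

repeated phrase

Both phrases have the same opening (α) and the same cadence (half cadence): the second is a restatement, not a consequent, so this is a repeated phrase rather than a period.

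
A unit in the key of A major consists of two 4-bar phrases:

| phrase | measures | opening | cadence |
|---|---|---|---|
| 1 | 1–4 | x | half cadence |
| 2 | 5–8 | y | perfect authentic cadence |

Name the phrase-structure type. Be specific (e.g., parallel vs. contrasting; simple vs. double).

Phrase 1 ends with a half cadence (weaker) and phrase 2 with a perfect authentic cadence (stronger): antecedent + consequent = a period.
The two phrases open with different material (x / y), so the period is contrasting.

contrasting period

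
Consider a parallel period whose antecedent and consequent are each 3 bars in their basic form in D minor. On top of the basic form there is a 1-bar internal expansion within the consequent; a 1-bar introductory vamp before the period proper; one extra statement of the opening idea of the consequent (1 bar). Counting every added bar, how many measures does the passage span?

Basic parallel period: 3 + 3 = 6 bars.
6 (basic form) + 1 (internal expansion) + 1 (introduction) + 1 (extra statement) = 9.

9 measures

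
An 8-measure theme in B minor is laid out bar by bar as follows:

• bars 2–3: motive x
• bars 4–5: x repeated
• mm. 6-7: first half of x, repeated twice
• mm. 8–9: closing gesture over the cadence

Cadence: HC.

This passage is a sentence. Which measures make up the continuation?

measures 6–9

After the presentation (mm. 2–5), the continuation covers the fragmentation through the cadence: bars 6–9.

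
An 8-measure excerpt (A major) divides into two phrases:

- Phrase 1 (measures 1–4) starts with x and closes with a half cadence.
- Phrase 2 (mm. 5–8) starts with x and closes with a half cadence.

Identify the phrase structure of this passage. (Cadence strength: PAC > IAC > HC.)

Both phrases have the same opening (x) and the same cadence (half cadence): the second is a restatement, not a consequent, so this is a repeated phrase rather than a period.

repeated phrase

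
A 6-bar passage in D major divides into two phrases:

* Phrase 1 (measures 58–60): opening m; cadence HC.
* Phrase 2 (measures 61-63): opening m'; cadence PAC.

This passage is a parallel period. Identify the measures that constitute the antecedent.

measures 58–60

The antecedent is the phrase ending with the weaker cadence (half cadence, phrase 1) and the consequent the one ending more conclusively (perfect authentic cadence, phrase 2); the antecedent is measures 58-60.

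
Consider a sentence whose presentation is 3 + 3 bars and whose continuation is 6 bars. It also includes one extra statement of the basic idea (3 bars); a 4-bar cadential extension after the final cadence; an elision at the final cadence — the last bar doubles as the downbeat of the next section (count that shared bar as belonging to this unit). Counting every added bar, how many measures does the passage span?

Basic sentence: 3 + 3 + 6 = 12 bars.
12 (basic form) + 3 (extra statement) + 4 (cadential extension) = 19.
The elision shares a bar with the next section but does not change this unit's count.

19 measures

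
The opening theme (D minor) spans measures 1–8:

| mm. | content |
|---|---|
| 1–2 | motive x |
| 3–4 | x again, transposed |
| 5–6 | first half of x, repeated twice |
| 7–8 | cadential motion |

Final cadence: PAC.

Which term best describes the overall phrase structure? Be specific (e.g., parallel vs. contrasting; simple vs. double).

sentence

Basic idea (measures 1-2) + its repetition (mm. 3-4) form the presentation; fragmentation and cadence (mm. 5-8) form the continuation — the 8-bar whole is a sentence.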